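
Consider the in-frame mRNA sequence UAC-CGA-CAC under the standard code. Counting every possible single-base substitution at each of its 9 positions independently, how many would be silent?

Codon 1 (UAC, Tyr): 1 synonymous substitution.
Codon 2 (CGA, Arg): 4 synonymous substitutions.
Codon 3 (CAC, His): 1 synonymous substitution.
Total: 1 + 4 + 1 = 6.

6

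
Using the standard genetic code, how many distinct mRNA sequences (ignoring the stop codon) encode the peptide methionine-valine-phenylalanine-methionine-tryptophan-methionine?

8

Met: 1 codon.
Val: 4 codons.
Phe: 2 codons.
Met: 1 codon.
Trp: 1 codon.
Met: 1 codon.
1 × 4 × 2 × 1 × 1 × 1 = 8.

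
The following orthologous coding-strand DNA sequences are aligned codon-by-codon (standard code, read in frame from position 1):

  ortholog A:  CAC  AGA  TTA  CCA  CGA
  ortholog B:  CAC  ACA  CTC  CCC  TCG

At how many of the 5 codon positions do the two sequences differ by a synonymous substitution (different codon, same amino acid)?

Codon 1: CAC His / CAC His — identical.
Codon 2: AGA Arg / ACA Thr — nonsynonymous.
Codon 3: TTA Leu / CTC Leu — synonymous.
Codon 4: CCA Pro / CCC Pro — synonymous.
Codon 5: CGA Arg / TCG Ser — nonsynonymous.
Synonymous differences: 2.

2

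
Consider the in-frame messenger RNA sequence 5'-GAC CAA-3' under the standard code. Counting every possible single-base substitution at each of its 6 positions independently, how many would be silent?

Codon 1 (GAC, Asp): 1 synonymous substitution.
Codon 2 (CAA, Gln): 1 synonymous substitution.
Total: 1 + 1 = 2.

2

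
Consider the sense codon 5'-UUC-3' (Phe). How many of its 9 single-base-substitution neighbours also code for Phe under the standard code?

1

Position 1: none → 0 synonymous.
Position 2: none → 0 synonymous.
Position 3: UUU → 1 synonymous.
Total: 0 + 0 + 1 = 1.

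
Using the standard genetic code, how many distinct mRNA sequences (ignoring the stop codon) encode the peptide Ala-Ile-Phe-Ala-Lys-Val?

768

Ala: 4 codons.
Ile: 3 codons.
Phe: 2 codons.
Ala: 4 codons.
Lys: 2 codons.
Val: 4 codons.
4 × 3 × 2 × 4 × 2 × 4 = 768.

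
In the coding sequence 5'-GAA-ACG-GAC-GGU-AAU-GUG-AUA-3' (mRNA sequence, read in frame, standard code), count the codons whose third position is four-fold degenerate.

3

Codon 1 GAA (Glu): third position 2-fold.
Codon 2 ACG (Thr): third position 4-fold.
Codon 3 GAC (Asp): third position 2-fold.
Codon 4 GGU (Gly): third position 4-fold.
Codon 5 AAU (Asn): third position 2-fold.
Codon 6 GUG (Val): third position 4-fold.
Codon 7 AUA (Ile): third position 3-fold.
Four-fold degenerate third positions: 3.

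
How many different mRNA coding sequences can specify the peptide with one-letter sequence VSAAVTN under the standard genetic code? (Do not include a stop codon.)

Val: 4 codons.
Ser: 6 codons.
Ala: 4 codons.
Ala: 4 codons.
Val: 4 codons.
Thr: 4 codons.
Asn: 2 codons.
4 × 6 × 4 × 4 × 4 × 4 × 2 = 12288.

12288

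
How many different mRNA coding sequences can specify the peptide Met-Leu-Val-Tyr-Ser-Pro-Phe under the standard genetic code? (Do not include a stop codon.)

Met: 1 codon.
Leu: 6 codons.
Val: 4 codons.
Tyr: 2 codons.
Ser: 6 codons.
Pro: 4 codons.
Phe: 2 codons.
1 × 6 × 4 × 2 × 6 × 4 × 2 = 2304.

2304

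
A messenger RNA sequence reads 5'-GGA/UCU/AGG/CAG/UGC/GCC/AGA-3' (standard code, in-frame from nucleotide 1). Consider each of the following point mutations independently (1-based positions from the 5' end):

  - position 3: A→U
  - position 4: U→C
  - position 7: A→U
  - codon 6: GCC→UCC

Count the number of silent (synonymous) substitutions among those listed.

Codon 1: GGA (Gly) → GGU (Gly) — synonymous.
Codon 2: UCU (Ser) → CCU (Pro) — missense.
Codon 3: AGG (Arg) → UGG (Trp) — missense.
Codon 6: GCC (Ala) → UCC (Ser) — missense.
Synonymous: 1 of 4.

1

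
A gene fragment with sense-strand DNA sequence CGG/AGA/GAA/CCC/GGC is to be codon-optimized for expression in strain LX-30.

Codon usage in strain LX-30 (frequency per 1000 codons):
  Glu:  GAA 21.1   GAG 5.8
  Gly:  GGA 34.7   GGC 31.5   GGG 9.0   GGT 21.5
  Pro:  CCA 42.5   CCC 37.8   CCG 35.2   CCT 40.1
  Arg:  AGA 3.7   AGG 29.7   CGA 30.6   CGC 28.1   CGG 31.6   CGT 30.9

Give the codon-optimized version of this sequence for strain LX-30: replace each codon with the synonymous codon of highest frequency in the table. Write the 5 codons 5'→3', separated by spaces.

Codon 1 (Arg): best is CGG at 31.6.
Codon 2 (Arg): best is CGG at 31.6.
Codon 3 (Glu): best is GAA at 21.1.
Codon 4 (Pro): best is CCA at 42.5.
Codon 5 (Gly): best is GGA at 34.7.

CGG CGG GAA CCA GGA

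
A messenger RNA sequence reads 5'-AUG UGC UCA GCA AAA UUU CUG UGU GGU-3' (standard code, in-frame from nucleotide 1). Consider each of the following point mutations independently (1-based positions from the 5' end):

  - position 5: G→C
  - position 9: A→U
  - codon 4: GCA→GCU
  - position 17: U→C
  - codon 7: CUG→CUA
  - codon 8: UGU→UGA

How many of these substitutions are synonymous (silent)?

Codon 2: UGC (Cys) → UCC (Ser) — missense.
Codon 3: UCA (Ser) → UCU (Ser) — synonymous.
Codon 4: GCA (Ala) → GCU (Ala) — synonymous.
Codon 6: UUU (Phe) → UCU (Ser) — missense.
Codon 7: CUG (Leu) → CUA (Leu) — synonymous.
Codon 8: UGU (Cys) → UGA (Stop) — nonsense.
Synonymous: 3 of 6.

3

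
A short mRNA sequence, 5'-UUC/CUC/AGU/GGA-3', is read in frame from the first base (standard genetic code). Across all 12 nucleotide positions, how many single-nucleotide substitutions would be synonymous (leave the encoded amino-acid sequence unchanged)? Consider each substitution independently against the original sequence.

Codon 1 (UUC, Phe): 1 synonymous substitution.
Codon 2 (CUC, Leu): 3 synonymous substitutions.
Codon 3 (AGU, Ser): 1 synonymous substitution.
Codon 4 (GGA, Gly): 3 synonymous substitutions.
Total: 1 + 3 + 1 + 3 = 8.

8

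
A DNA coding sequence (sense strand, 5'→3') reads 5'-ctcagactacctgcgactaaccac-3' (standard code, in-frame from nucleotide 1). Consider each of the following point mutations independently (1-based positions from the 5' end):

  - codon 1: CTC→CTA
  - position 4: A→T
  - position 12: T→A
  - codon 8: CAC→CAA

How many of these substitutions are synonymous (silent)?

Codon 1: CTC (Leu) → CTA (Leu) — synonymous.
Codon 2: AGA (Arg) → TGA (Stop) — nonsense.
Codon 4: CCT (Pro) → CCA (Pro) — synonymous.
Codon 8: CAC (His) → CAA (Gln) — missense.
Synonymous: 2 of 4.

2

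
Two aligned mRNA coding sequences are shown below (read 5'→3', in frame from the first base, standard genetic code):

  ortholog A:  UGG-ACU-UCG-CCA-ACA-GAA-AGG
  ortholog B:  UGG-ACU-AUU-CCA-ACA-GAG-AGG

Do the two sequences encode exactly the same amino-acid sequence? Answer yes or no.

Codon 1: UGG Trp / UGG Trp — identical.
Codon 2: ACU Thr / ACU Thr — identical.
Codon 3: UCG Ser / AUU Ile — nonsynonymous.
Codon 4: CCA Pro / CCA Pro — identical.
Codon 5: ACA Thr / ACA Thr — identical.
Codon 6: GAA Glu / GAG Glu — synonymous.
Codon 7: AGG Arg / AGG Arg — identical.
Nonsynonymous differences: 1 → different protein.

no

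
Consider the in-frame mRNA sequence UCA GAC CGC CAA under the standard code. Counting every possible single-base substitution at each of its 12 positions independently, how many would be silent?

Codon 1 (UCA, Ser): 3 synonymous substitutions.
Codon 2 (GAC, Asp): 1 synonymous substitution.
Codon 3 (CGC, Arg): 3 synonymous substitutions.
Codon 4 (CAA, Gln): 1 synonymous substitution.
Total: 3 + 1 + 3 + 1 = 8.

8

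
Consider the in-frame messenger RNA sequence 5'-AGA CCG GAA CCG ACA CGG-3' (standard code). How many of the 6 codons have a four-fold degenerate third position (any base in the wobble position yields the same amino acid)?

4

Codon 1 AGA (Arg): third position 2-fold.
Codon 2 CCG (Pro): third position 4-fold.
Codon 3 GAA (Glu): third position 2-fold.
Codon 4 CCG (Pro): third position 4-fold.
Codon 5 ACA (Thr): third position 4-fold.
Codon 6 CGG (Arg): third position 4-fold.
Four-fold degenerate third positions: 4.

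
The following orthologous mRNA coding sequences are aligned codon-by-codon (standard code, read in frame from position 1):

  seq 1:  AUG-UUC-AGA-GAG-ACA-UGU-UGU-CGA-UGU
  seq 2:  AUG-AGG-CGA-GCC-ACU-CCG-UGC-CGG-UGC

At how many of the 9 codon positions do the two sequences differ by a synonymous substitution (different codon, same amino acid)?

5

Codon 1: AUG Met / AUG Met — identical.
Codon 2: UUC Phe / AGG Arg — nonsynonymous.
Codon 3: AGA Arg / CGA Arg — synonymous.
Codon 4: GAG Glu / GCC Ala — nonsynonymous.
Codon 5: ACA Thr / ACU Thr — synonymous.
Codon 6: UGU Cys / CCG Pro — nonsynonymous.
Codon 7: UGU Cys / UGC Cys — synonymous.
Codon 8: CGA Arg / CGG Arg — synonymous.
Codon 9: UGU Cys / UGC Cys — synonymous.
Synonymous differences: 5.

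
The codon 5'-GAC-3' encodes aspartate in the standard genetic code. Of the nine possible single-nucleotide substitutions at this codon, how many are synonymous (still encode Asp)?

Position 1: none → 0 synonymous.
Position 2: none → 0 synonymous.
Position 3: GAU → 1 synonymous.
Total: 0 + 0 + 1 = 1.

1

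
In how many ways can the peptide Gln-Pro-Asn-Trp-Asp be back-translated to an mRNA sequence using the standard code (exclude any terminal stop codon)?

Gln: 2 codons.
Pro: 4 codons.
Asn: 2 codons.
Trp: 1 codon.
Asp: 2 codons.
2 × 4 × 2 × 1 × 2 = 32.

32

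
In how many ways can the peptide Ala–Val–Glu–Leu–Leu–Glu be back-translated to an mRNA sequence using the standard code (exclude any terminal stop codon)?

Ala: 4 codons.
Val: 4 codons.
Glu: 2 codons.
Leu: 6 codons.
Leu: 6 codons.
Glu: 2 codons.
4 × 4 × 2 × 6 × 6 × 2 = 2304.

2304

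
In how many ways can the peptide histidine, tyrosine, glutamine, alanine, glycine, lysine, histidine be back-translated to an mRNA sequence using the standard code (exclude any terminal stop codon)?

512

His: 2 codons.
Tyr: 2 codons.
Gln: 2 codons.
Ala: 4 codons.
Gly: 4 codons.
Lys: 2 codons.
His: 2 codons.
2 × 2 × 2 × 4 × 4 × 2 × 2 = 512.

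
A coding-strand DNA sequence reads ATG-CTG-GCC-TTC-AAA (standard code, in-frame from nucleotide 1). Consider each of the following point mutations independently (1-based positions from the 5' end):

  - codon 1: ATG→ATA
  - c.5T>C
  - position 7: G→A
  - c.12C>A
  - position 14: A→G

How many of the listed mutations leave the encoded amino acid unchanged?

0

Codon 1: ATG (Met) → ATA (Ile) — missense.
Codon 2: CTG (Leu) → CCG (Pro) — missense.
Codon 3: GCC (Ala) → ACC (Thr) — missense.
Codon 4: TTC (Phe) → TTA (Leu) — missense.
Codon 5: AAA (Lys) → AGA (Arg) — missense.
Synonymous: 0 of 5.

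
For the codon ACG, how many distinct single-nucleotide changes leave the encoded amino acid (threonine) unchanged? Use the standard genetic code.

3

Position 1: none → 0 synonymous.
Position 2: none → 0 synonymous.
Position 3: ACU, ACC, ACA → 3 synonymous.
Total: 0 + 0 + 3 = 3.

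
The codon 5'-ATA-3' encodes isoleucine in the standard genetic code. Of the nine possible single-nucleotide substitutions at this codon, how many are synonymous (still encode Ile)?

2

Position 1: none → 0 synonymous.
Position 2: none → 0 synonymous.
Position 3: ATT, ATC → 2 synonymous.
Total: 0 + 0 + 2 = 2.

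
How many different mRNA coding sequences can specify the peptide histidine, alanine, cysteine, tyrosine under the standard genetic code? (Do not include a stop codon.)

32

His: 2 codons.
Ala: 4 codons.
Cys: 2 codons.
Tyr: 2 codons.
2 × 4 × 2 × 2 = 32.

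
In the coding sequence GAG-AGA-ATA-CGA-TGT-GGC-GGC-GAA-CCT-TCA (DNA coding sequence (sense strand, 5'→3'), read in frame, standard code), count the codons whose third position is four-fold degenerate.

5

Codon 1 GAG (Glu): third position 2-fold.
Codon 2 AGA (Arg): third position 2-fold.
Codon 3 ATA (Ile): third position 3-fold.
Codon 4 CGA (Arg): third position 4-fold.
Codon 5 TGT (Cys): third position 2-fold.
Codon 6 GGC (Gly): third position 4-fold.
Codon 7 GGC (Gly): third position 4-fold.
Codon 8 GAA (Glu): third position 2-fold.
Codon 9 CCT (Pro): third position 4-fold.
Codon 10 TCA (Ser): third position 4-fold.
Four-fold degenerate third positions: 5.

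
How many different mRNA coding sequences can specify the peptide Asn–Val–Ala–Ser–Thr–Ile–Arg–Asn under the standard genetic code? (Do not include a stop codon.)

Asn: 2 codons.
Val: 4 codons.
Ala: 4 codons.
Ser: 6 codons.
Thr: 4 codons.
Ile: 3 codons.
Arg: 6 codons.
Asn: 2 codons.
2 × 4 × 4 × 6 × 4 × 3 × 6 × 2 = 27648.

27648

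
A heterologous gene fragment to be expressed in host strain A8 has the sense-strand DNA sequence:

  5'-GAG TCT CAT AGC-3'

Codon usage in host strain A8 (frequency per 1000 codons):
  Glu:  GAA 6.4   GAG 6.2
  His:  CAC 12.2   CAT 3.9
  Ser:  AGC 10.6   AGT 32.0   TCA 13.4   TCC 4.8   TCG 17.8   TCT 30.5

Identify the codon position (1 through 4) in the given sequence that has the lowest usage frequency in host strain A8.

Codon 1 GAG (Glu): 6.2 per 1000.
Codon 2 TCT (Ser): 30.5 per 1000.
Codon 3 CAT (His): 3.9 per 1000.
Codon 4 AGC (Ser): 10.6 per 1000.
Lowest frequency is 3.9 at codon 3.

3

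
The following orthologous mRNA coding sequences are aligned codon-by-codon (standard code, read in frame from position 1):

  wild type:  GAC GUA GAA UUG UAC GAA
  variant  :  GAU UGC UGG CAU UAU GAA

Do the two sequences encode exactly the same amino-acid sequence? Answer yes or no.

Codon 1: GAC Asp / GAU Asp — synonymous.
Codon 2: GUA Val / UGC Cys — nonsynonymous.
Codon 3: GAA Glu / UGG Trp — nonsynonymous.
Codon 4: UUG Leu / CAU His — nonsynonymous.
Codon 5: UAC Tyr / UAU Tyr — synonymous.
Codon 6: GAA Glu / GAA Glu — identical.
Nonsynonymous differences: 3 → different protein.

no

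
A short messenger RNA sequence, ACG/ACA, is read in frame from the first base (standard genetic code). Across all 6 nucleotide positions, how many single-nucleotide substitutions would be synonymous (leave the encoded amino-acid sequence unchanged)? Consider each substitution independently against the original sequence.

Codon 1 (ACG, Thr): 3 synonymous substitutions.
Codon 2 (ACA, Thr): 3 synonymous substitutions.
Total: 3 + 3 = 6.

6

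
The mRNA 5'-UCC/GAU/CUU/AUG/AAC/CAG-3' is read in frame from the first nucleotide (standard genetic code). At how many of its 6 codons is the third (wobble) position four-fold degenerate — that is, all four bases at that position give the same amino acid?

2

Codon 1 UCC (Ser): third position 4-fold.
Codon 2 GAU (Asp): third position 2-fold.
Codon 3 CUU (Leu): third position 4-fold.
Codon 4 AUG (Met): third position 1-fold.
Codon 5 AAC (Asn): third position 2-fold.
Codon 6 CAG (Gln): third position 2-fold.
Four-fold degenerate third positions: 2.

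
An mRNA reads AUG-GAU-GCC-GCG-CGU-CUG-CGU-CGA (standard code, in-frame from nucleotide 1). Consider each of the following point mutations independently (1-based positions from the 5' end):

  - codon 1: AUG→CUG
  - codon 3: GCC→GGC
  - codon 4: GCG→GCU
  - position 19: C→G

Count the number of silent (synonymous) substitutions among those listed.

1

Codon 1: AUG (Met) → CUG (Leu) — missense.
Codon 3: GCC (Ala) → GGC (Gly) — missense.
Codon 4: GCG (Ala) → GCU (Ala) — synonymous.
Codon 7: CGU (Arg) → GGU (Gly) — missense.
Synonymous: 1 of 4.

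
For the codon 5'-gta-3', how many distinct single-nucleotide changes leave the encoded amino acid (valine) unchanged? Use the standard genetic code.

3

Position 1: none → 0 synonymous.
Position 2: none → 0 synonymous.
Position 3: GTT, GTC, GTG → 3 synonymous.
Total: 0 + 0 + 3 = 3.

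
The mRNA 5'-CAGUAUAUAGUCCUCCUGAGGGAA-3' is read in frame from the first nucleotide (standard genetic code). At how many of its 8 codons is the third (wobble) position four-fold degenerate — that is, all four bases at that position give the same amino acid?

Codon 1 CAG (Gln): third position 2-fold.
Codon 2 UAU (Tyr): third position 2-fold.
Codon 3 AUA (Ile): third position 3-fold.
Codon 4 GUC (Val): third position 4-fold.
Codon 5 CUC (Leu): third position 4-fold.
Codon 6 CUG (Leu): third position 4-fold.
Codon 7 AGG (Arg): third position 2-fold.
Codon 8 GAA (Glu): third position 2-fold.
Four-fold degenerate third positions: 3.

3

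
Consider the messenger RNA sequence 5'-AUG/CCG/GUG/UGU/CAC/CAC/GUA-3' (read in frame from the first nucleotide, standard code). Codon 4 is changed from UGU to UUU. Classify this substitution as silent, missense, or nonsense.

missense

Position 11 falls in codon 4: UGU → Cys.
After the substitution the codon is UUU → Phe.
Cys ≠ Phe, so this is a missense mutation.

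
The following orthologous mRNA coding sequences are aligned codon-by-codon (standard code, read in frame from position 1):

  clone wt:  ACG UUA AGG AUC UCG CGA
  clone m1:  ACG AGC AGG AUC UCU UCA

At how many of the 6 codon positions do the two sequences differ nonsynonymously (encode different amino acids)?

Codon 1: ACG Thr / ACG Thr — identical.
Codon 2: UUA Leu / AGC Ser — nonsynonymous.
Codon 3: AGG Arg / AGG Arg — identical.
Codon 4: AUC Ile / AUC Ile — identical.
Codon 5: UCG Ser / UCU Ser — synonymous.
Codon 6: CGA Arg / UCA Ser — nonsynonymous.
Nonsynonymous differences: 2.

2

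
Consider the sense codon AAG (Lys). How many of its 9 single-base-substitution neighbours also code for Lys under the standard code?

1

Position 1: none → 0 synonymous.
Position 2: none → 0 synonymous.
Position 3: AAA → 1 synonymous.
Total: 0 + 0 + 1 = 1.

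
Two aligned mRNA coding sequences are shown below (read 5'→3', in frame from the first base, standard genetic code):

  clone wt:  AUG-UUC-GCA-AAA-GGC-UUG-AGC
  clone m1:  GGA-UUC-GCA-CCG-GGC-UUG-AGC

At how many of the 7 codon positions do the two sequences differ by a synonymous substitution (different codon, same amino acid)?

0

Codon 1: AUG Met / GGA Gly — nonsynonymous.
Codon 2: UUC Phe / UUC Phe — identical.
Codon 3: GCA Ala / GCA Ala — identical.
Codon 4: AAA Lys / CCG Pro — nonsynonymous.
Codon 5: GGC Gly / GGC Gly — identical.
Codon 6: UUG Leu / UUG Leu — identical.
Codon 7: AGC Ser / AGC Ser — identical.
Synonymous differences: 0.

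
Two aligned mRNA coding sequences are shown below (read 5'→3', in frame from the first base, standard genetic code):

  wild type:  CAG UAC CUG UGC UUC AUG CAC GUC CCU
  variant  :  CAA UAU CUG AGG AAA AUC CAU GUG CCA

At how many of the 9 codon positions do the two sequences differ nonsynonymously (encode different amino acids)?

3

Codon 1: CAG Gln / CAA Gln — synonymous.
Codon 2: UAC Tyr / UAU Tyr — synonymous.
Codon 3: CUG Leu / CUG Leu — identical.
Codon 4: UGC Cys / AGG Arg — nonsynonymous.
Codon 5: UUC Phe / AAA Lys — nonsynonymous.
Codon 6: AUG Met / AUC Ile — nonsynonymous.
Codon 7: CAC His / CAU His — synonymous.
Codon 8: GUC Val / GUG Val — synonymous.
Codon 9: CCU Pro / CCA Pro — synonymous.
Nonsynonymous differences: 3.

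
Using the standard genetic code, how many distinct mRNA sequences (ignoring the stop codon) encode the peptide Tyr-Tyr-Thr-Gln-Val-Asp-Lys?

Tyr: 2 codons.
Tyr: 2 codons.
Thr: 4 codons.
Gln: 2 codons.
Val: 4 codons.
Asp: 2 codons.
Lys: 2 codons.
2 × 2 × 4 × 2 × 4 × 2 × 2 = 512.

512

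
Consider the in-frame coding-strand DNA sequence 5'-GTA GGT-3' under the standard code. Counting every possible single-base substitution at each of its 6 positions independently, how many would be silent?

Codon 1 (GTA, Val): 3 synonymous substitutions.
Codon 2 (GGT, Gly): 3 synonymous substitutions.
Total: 3 + 3 = 6.

6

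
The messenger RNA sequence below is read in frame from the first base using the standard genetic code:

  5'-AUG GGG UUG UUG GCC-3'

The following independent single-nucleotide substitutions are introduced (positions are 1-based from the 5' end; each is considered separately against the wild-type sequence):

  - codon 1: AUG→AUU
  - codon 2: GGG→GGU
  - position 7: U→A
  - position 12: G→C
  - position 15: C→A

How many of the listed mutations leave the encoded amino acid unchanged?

2

Codon 1: AUG (Met) → AUU (Ile) — missense.
Codon 2: GGG (Gly) → GGU (Gly) — synonymous.
Codon 3: UUG (Leu) → AUG (Met) — missense.
Codon 4: UUG (Leu) → UUC (Phe) — missense.
Codon 5: GCC (Ala) → GCA (Ala) — synonymous.
Synonymous: 2 of 5.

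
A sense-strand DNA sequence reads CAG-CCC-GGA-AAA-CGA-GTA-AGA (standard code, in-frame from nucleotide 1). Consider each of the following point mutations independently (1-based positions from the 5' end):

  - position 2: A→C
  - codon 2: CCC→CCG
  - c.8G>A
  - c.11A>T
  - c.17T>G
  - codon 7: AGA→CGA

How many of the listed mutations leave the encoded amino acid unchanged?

Codon 1: CAG (Gln) → CCG (Pro) — missense.
Codon 2: CCC (Pro) → CCG (Pro) — synonymous.
Codon 3: GGA (Gly) → GAA (Glu) — missense.
Codon 4: AAA (Lys) → ATA (Ile) — missense.
Codon 6: GTA (Val) → GGA (Gly) — missense.
Codon 7: AGA (Arg) → CGA (Arg) — synonymous.
Synonymous: 2 of 6.

2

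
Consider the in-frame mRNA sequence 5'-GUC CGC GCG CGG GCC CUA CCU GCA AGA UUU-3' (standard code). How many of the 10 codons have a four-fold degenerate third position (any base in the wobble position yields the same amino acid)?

8

Codon 1 GUC (Val): third position 4-fold.
Codon 2 CGC (Arg): third position 4-fold.
Codon 3 GCG (Ala): third position 4-fold.
Codon 4 CGG (Arg): third position 4-fold.
Codon 5 GCC (Ala): third position 4-fold.
Codon 6 CUA (Leu): third position 4-fold.
Codon 7 CCU (Pro): third position 4-fold.
Codon 8 GCA (Ala): third position 4-fold.
Codon 9 AGA (Arg): third position 2-fold.
Codon 10 UUU (Phe): third position 2-fold.
Four-fold degenerate third positions: 8.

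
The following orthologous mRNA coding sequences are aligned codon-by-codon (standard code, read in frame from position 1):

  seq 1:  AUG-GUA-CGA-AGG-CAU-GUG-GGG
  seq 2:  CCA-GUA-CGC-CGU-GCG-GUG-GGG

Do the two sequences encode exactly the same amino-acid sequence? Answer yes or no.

Codon 1: AUG Met / CCA Pro — nonsynonymous.
Codon 2: GUA Val / GUA Val — identical.
Codon 3: CGA Arg / CGC Arg — synonymous.
Codon 4: AGG Arg / CGU Arg — synonymous.
Codon 5: CAU His / GCG Ala — nonsynonymous.
Codon 6: GUG Val / GUG Val — identical.
Codon 7: GGG Gly / GGG Gly — identical.
Nonsynonymous differences: 2 → different protein.

no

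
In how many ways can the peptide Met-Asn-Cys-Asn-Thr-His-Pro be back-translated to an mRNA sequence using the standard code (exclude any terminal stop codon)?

Met: 1 codon.
Asn: 2 codons.
Cys: 2 codons.
Asn: 2 codons.
Thr: 4 codons.
His: 2 codons.
Pro: 4 codons.
1 × 2 × 2 × 2 × 4 × 2 × 4 = 256.

256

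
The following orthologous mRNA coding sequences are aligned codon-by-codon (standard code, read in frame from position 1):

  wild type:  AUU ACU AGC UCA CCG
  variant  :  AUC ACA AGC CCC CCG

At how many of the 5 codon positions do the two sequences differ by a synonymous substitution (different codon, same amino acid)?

2

Codon 1: AUU Ile / AUC Ile — synonymous.
Codon 2: ACU Thr / ACA Thr — synonymous.
Codon 3: AGC Ser / AGC Ser — identical.
Codon 4: UCA Ser / CCC Pro — nonsynonymous.
Codon 5: CCG Pro / CCG Pro — identical.
Synonymous differences: 2.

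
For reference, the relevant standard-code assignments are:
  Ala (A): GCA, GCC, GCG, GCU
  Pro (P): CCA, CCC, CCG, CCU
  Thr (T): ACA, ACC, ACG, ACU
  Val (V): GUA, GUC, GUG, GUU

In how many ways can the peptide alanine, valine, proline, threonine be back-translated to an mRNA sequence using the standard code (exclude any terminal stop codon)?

Ala: 4 codons.
Val: 4 codons.
Pro: 4 codons.
Thr: 4 codons.
4 × 4 × 4 × 4 = 256.

256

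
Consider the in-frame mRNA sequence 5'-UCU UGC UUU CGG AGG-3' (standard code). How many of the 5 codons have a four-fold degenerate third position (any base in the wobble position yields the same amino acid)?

2

Codon 1 UCU (Ser): third position 4-fold.
Codon 2 UGC (Cys): third position 2-fold.
Codon 3 UUU (Phe): third position 2-fold.
Codon 4 CGG (Arg): third position 4-fold.
Codon 5 AGG (Arg): third position 2-fold.
Four-fold degenerate third positions: 2.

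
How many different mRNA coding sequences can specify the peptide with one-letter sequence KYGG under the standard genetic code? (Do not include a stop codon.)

64

Lys: 2 codons.
Tyr: 2 codons.
Gly: 4 codons.
Gly: 4 codons.
2 × 2 × 4 × 4 = 64.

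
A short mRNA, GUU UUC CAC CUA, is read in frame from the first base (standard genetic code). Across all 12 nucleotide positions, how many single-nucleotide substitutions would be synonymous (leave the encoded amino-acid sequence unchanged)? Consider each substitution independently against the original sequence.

9

Codon 1 (GUU, Val): 3 synonymous substitutions.
Codon 2 (UUC, Phe): 1 synonymous substitution.
Codon 3 (CAC, His): 1 synonymous substitution.
Codon 4 (CUA, Leu): 4 synonymous substitutions.
Total: 3 + 1 + 1 + 4 = 9.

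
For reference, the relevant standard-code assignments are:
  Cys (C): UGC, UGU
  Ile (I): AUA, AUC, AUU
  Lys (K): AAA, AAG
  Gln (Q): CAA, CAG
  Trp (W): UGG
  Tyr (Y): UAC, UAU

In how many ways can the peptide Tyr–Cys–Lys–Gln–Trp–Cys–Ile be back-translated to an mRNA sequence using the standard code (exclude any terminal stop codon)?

96

Tyr: 2 codons.
Cys: 2 codons.
Lys: 2 codons.
Gln: 2 codons.
Trp: 1 codon.
Cys: 2 codons.
Ile: 3 codons.
2 × 2 × 2 × 2 × 1 × 2 × 3 = 96.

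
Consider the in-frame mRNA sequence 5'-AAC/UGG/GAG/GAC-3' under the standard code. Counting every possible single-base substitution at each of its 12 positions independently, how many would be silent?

3

Codon 1 (AAC, Asn): 1 synonymous substitution.
Codon 2 (UGG, Trp): 0 synonymous substitutions.
Codon 3 (GAG, Glu): 1 synonymous substitution.
Codon 4 (GAC, Asp): 1 synonymous substitution.
Total: 1 + 0 + 1 + 1 = 3.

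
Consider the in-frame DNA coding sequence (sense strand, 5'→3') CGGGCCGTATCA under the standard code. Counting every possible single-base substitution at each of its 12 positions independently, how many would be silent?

Codon 1 (CGG, Arg): 4 synonymous substitutions.
Codon 2 (GCC, Ala): 3 synonymous substitutions.
Codon 3 (GTA, Val): 3 synonymous substitutions.
Codon 4 (TCA, Ser): 3 synonymous substitutions.
Total: 4 + 3 + 3 + 3 = 13.

13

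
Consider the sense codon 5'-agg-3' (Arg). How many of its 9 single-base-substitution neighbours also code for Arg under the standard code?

2

Position 1: CGG → 1 synonymous.
Position 2: none → 0 synonymous.
Position 3: AGA → 1 synonymous.
Total: 1 + 0 + 1 = 2.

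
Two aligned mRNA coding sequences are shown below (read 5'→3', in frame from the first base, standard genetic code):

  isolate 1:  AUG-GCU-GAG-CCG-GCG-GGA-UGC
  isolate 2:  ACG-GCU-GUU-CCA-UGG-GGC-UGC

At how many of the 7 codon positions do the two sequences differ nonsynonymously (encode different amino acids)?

3

Codon 1: AUG Met / ACG Thr — nonsynonymous.
Codon 2: GCU Ala / GCU Ala — identical.
Codon 3: GAG Glu / GUU Val — nonsynonymous.
Codon 4: CCG Pro / CCA Pro — synonymous.
Codon 5: GCG Ala / UGG Trp — nonsynonymous.
Codon 6: GGA Gly / GGC Gly — synonymous.
Codon 7: UGC Cys / UGC Cys — identical.
Nonsynonymous differences: 3.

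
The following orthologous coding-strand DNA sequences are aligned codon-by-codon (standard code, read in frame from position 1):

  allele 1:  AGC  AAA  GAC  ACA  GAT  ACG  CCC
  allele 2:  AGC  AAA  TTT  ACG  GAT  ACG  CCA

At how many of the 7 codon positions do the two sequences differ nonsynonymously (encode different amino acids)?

1

Codon 1: AGC Ser / AGC Ser — identical.
Codon 2: AAA Lys / AAA Lys — identical.
Codon 3: GAC Asp / TTT Phe — nonsynonymous.
Codon 4: ACA Thr / ACG Thr — synonymous.
Codon 5: GAT Asp / GAT Asp — identical.
Codon 6: ACG Thr / ACG Thr — identical.
Codon 7: CCC Pro / CCA Pro — synonymous.
Nonsynonymous differences: 1.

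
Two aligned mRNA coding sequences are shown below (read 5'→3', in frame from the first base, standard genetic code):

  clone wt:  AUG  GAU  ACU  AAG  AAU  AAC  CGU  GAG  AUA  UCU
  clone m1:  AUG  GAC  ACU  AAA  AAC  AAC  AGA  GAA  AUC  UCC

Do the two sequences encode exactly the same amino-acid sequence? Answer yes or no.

Codon 1: AUG Met / AUG Met — identical.
Codon 2: GAU Asp / GAC Asp — synonymous.
Codon 3: ACU Thr / ACU Thr — identical.
Codon 4: AAG Lys / AAA Lys — synonymous.
Codon 5: AAU Asn / AAC Asn — synonymous.
Codon 6: AAC Asn / AAC Asn — identical.
Codon 7: CGU Arg / AGA Arg — synonymous.
Codon 8: GAG Glu / GAA Glu — synonymous.
Codon 9: AUA Ile / AUC Ile — synonymous.
Codon 10: UCU Ser / UCC Ser — synonymous.
Nonsynonymous differences: 0 → same protein.

yes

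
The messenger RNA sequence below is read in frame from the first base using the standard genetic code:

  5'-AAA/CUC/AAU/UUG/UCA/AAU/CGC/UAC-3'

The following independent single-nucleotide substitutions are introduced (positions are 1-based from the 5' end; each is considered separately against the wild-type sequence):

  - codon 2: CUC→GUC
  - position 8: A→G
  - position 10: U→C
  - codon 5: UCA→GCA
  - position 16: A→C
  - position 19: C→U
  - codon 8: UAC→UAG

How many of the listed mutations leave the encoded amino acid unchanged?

Codon 2: CUC (Leu) → GUC (Val) — missense.
Codon 3: AAU (Asn) → AGU (Ser) — missense.
Codon 4: UUG (Leu) → CUG (Leu) — synonymous.
Codon 5: UCA (Ser) → GCA (Ala) — missense.
Codon 6: AAU (Asn) → CAU (His) — missense.
Codon 7: CGC (Arg) → UGC (Cys) — missense.
Codon 8: UAC (Tyr) → UAG (Stop) — nonsense.
Synonymous: 1 of 7.

1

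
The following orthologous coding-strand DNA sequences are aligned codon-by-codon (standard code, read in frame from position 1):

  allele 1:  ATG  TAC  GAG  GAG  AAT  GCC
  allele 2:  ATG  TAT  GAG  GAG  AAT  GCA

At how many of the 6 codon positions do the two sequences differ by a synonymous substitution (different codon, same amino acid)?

2

Codon 1: ATG Met / ATG Met — identical.
Codon 2: TAC Tyr / TAT Tyr — synonymous.
Codon 3: GAG Glu / GAG Glu — identical.
Codon 4: GAG Glu / GAG Glu — identical.
Codon 5: AAT Asn / AAT Asn — identical.
Codon 6: GCC Ala / GCA Ala — synonymous.
Synonymous differences: 2.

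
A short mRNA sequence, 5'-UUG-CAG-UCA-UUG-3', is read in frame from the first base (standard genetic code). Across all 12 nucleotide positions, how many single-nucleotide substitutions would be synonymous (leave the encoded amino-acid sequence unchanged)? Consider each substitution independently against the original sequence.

Codon 1 (UUG, Leu): 2 synonymous substitutions.
Codon 2 (CAG, Gln): 1 synonymous substitution.
Codon 3 (UCA, Ser): 3 synonymous substitutions.
Codon 4 (UUG, Leu): 2 synonymous substitutions.
Total: 2 + 1 + 3 + 2 = 8.

8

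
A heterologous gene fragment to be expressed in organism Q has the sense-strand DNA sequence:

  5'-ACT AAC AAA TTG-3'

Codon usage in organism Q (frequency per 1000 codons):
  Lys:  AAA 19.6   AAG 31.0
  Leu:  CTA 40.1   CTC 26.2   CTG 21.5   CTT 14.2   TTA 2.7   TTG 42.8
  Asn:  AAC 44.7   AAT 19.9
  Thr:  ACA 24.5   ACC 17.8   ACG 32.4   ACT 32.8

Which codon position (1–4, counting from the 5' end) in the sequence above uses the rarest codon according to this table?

Codon 1 ACT (Thr): 32.8 per 1000.
Codon 2 AAC (Asn): 44.7 per 1000.
Codon 3 AAA (Lys): 19.6 per 1000.
Codon 4 TTG (Leu): 42.8 per 1000.
Lowest frequency is 19.6 at codon 3.

3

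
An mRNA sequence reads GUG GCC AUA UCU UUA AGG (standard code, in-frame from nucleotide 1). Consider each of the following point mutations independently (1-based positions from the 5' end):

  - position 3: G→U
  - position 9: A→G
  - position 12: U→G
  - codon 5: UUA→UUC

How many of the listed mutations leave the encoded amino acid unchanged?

2

Codon 1: GUG (Val) → GUU (Val) — synonymous.
Codon 3: AUA (Ile) → AUG (Met) — missense.
Codon 4: UCU (Ser) → UCG (Ser) — synonymous.
Codon 5: UUA (Leu) → UUC (Phe) — missense.
Synonymous: 2 of 4.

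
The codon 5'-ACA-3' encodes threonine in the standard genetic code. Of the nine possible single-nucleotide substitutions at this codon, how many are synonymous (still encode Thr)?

3

Position 1: none → 0 synonymous.
Position 2: none → 0 synonymous.
Position 3: ACU, ACC, ACG → 3 synonymous.
Total: 0 + 0 + 3 = 3.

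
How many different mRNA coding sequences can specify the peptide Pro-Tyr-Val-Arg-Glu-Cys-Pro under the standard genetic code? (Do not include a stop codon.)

3072

Pro: 4 codons.
Tyr: 2 codons.
Val: 4 codons.
Arg: 6 codons.
Glu: 2 codons.
Cys: 2 codons.
Pro: 4 codons.
4 × 2 × 4 × 6 × 2 × 2 × 4 = 3072.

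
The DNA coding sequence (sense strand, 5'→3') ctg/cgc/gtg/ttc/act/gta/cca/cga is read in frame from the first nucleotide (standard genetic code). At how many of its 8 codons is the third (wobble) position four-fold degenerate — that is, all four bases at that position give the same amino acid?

Codon 1 CTG (Leu): third position 4-fold.
Codon 2 CGC (Arg): third position 4-fold.
Codon 3 GTG (Val): third position 4-fold.
Codon 4 TTC (Phe): third position 2-fold.
Codon 5 ACT (Thr): third position 4-fold.
Codon 6 GTA (Val): third position 4-fold.
Codon 7 CCA (Pro): third position 4-fold.
Codon 8 CGA (Arg): third position 4-fold.
Four-fold degenerate third positions: 7.

7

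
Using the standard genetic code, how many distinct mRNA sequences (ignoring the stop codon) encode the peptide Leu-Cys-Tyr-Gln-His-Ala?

Leu: 6 codons.
Cys: 2 codons.
Tyr: 2 codons.
Gln: 2 codons.
His: 2 codons.
Ala: 4 codons.
6 × 2 × 2 × 2 × 2 × 4 = 384.

384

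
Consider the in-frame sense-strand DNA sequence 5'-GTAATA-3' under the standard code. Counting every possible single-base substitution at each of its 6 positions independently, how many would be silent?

Codon 1 (GTA, Val): 3 synonymous substitutions.
Codon 2 (ATA, Ile): 2 synonymous substitutions.
Total: 3 + 2 = 5.

5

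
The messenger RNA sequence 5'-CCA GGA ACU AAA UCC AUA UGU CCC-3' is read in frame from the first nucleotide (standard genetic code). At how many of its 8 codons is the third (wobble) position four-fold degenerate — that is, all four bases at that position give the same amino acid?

Codon 1 CCA (Pro): third position 4-fold.
Codon 2 GGA (Gly): third position 4-fold.
Codon 3 ACU (Thr): third position 4-fold.
Codon 4 AAA (Lys): third position 2-fold.
Codon 5 UCC (Ser): third position 4-fold.
Codon 6 AUA (Ile): third position 3-fold.
Codon 7 UGU (Cys): third position 2-fold.
Codon 8 CCC (Pro): third position 4-fold.
Four-fold degenerate third positions: 5.

5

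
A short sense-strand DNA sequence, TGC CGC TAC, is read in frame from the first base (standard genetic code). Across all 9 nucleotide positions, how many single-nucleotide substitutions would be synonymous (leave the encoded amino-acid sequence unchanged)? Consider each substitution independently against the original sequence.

Codon 1 (TGC, Cys): 1 synonymous substitution.
Codon 2 (CGC, Arg): 3 synonymous substitutions.
Codon 3 (TAC, Tyr): 1 synonymous substitution.
Total: 1 + 3 + 1 = 5.

5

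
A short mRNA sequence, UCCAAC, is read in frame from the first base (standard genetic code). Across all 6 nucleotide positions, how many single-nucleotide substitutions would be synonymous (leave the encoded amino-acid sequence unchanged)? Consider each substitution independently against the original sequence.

Codon 1 (UCC, Ser): 3 synonymous substitutions.
Codon 2 (AAC, Asn): 1 synonymous substitution.
Total: 3 + 1 = 4.

4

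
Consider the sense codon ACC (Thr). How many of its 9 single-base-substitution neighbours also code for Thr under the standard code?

3

Position 1: none → 0 synonymous.
Position 2: none → 0 synonymous.
Position 3: ACU, ACA, ACG → 3 synonymous.
Total: 0 + 0 + 3 = 3.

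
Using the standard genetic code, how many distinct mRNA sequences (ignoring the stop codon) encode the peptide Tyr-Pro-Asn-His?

Tyr: 2 codons.
Pro: 4 codons.
Asn: 2 codons.
His: 2 codons.
2 × 4 × 2 × 2 = 32.

32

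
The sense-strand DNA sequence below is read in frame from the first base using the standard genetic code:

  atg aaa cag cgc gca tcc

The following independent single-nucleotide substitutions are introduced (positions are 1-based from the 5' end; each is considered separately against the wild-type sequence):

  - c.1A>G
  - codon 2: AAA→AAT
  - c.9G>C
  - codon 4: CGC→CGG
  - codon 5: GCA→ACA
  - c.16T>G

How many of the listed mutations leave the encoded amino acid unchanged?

Codon 1: ATG (Met) → GTG (Val) — missense.
Codon 2: AAA (Lys) → AAT (Asn) — missense.
Codon 3: CAG (Gln) → CAC (His) — missense.
Codon 4: CGC (Arg) → CGG (Arg) — synonymous.
Codon 5: GCA (Ala) → ACA (Thr) — missense.
Codon 6: TCC (Ser) → GCC (Ala) — missense.
Synonymous: 1 of 6.

1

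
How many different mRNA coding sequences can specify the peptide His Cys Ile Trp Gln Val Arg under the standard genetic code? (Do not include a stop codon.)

576

His: 2 codons.
Cys: 2 codons.
Ile: 3 codons.
Trp: 1 codon.
Gln: 2 codons.
Val: 4 codons.
Arg: 6 codons.
2 × 2 × 3 × 1 × 2 × 4 × 6 = 576.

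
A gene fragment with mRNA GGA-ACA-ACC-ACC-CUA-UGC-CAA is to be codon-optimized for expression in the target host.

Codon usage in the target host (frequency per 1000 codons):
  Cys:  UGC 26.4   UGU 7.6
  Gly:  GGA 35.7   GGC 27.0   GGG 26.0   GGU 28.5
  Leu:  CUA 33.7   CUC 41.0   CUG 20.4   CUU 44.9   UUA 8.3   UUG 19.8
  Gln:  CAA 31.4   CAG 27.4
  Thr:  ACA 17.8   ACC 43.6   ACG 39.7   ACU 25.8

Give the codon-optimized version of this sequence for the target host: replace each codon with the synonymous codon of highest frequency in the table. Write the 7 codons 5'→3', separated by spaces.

GGA ACC ACC ACC CUU UGC CAA

Codon 1 (Gly): best is GGA at 35.7.
Codon 2 (Thr): best is ACC at 43.6.
Codon 3 (Thr): best is ACC at 43.6.
Codon 4 (Thr): best is ACC at 43.6.
Codon 5 (Leu): best is CUU at 44.9.
Codon 6 (Cys): best is UGC at 26.4.
Codon 7 (Gln): best is CAA at 31.4.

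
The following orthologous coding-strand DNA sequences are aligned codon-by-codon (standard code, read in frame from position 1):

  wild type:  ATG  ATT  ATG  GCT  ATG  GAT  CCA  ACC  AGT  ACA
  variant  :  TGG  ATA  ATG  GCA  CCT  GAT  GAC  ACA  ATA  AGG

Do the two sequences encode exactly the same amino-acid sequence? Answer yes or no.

no

Codon 1: ATG Met / TGG Trp — nonsynonymous.
Codon 2: ATT Ile / ATA Ile — synonymous.
Codon 3: ATG Met / ATG Met — identical.
Codon 4: GCT Ala / GCA Ala — synonymous.
Codon 5: ATG Met / CCT Pro — nonsynonymous.
Codon 6: GAT Asp / GAT Asp — identical.
Codon 7: CCA Pro / GAC Asp — nonsynonymous.
Codon 8: ACC Thr / ACA Thr — synonymous.
Codon 9: AGT Ser / ATA Ile — nonsynonymous.
Codon 10: ACA Thr / AGG Arg — nonsynonymous.
Nonsynonymous differences: 5 → different protein.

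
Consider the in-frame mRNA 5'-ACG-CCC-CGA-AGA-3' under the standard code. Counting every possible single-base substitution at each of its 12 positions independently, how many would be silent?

Codon 1 (ACG, Thr): 3 synonymous substitutions.
Codon 2 (CCC, Pro): 3 synonymous substitutions.
Codon 3 (CGA, Arg): 4 synonymous substitutions.
Codon 4 (AGA, Arg): 2 synonymous substitutions.
Total: 3 + 3 + 4 + 2 = 12.

12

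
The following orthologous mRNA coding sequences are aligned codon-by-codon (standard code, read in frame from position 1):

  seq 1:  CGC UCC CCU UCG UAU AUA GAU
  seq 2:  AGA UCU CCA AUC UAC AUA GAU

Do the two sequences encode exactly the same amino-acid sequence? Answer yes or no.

no

Codon 1: CGC Arg / AGA Arg — synonymous.
Codon 2: UCC Ser / UCU Ser — synonymous.
Codon 3: CCU Pro / CCA Pro — synonymous.
Codon 4: UCG Ser / AUC Ile — nonsynonymous.
Codon 5: UAU Tyr / UAC Tyr — synonymous.
Codon 6: AUA Ile / AUA Ile — identical.
Codon 7: GAU Asp / GAU Asp — identical.
Nonsynonymous differences: 1 → different protein.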